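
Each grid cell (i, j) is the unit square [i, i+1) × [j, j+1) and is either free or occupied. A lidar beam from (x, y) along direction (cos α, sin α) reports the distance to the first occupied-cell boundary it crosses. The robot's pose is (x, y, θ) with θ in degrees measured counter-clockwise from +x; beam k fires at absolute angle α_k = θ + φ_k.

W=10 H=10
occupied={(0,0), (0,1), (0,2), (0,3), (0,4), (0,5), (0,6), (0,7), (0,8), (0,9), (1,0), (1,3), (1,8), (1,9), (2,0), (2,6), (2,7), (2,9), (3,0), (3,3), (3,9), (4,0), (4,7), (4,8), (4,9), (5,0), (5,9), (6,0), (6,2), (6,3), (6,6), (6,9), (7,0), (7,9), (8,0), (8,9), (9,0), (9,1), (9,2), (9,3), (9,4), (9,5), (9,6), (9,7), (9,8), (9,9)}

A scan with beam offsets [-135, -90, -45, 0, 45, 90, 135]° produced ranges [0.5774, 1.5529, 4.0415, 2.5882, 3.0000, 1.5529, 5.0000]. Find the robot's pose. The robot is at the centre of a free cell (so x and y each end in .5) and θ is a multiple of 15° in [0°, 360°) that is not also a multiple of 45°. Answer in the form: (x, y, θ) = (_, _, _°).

The pose lattice has 54·16 = 864 candidates. Test each by forward raycasting.
  (2.5, 2.5, 150°): beam 1 = 3.6235 ≠ 0.5774 ✗
  (8.5, 2.5, 15°): beam 1 = 1.7321 ≠ 0.5774 ✗
  (4.5, 4.5, 285°): beam 1 = 4.0415 ≠ 0.5774 ✗
  (6.5, 1.5, 345°): beam 1 = 1.0000 ≠ 0.5774 ✗
  (3.5, 5.5, 75°): beam 1 = 5.1962 ≠ 0.5774 ✗
  …
  (4.5, 6.5, 255°): r_1=0.5774, r_2=1.5529, r_3=4.0415, r_4=2.5882, r_5=3.0000, r_6=1.5529, r_7=5.0000 — all match ✓
No second candidate reproduces the full scan.

(x, y, θ) = (4.5, 6.5, 255°)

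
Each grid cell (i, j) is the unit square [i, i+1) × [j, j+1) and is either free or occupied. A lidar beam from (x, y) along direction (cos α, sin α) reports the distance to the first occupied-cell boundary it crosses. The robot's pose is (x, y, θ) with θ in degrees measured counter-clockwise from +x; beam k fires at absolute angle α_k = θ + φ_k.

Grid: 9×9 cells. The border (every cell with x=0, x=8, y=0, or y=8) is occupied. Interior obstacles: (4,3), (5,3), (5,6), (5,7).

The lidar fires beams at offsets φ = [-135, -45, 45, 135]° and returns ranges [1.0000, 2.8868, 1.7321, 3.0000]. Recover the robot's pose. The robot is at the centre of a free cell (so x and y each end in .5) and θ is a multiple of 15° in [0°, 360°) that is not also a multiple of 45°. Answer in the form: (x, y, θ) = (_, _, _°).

(x, y, θ) = (3.5, 2.5, 195°)

Enumerate (i+0.5, j+0.5, θ) over the 45 free cells and 16 admissible headings. For each, cast all 4 beams and compare to the given ranges.
  (6.5, 1.5, 150°): beam 1 = 1.5529 ≠ 1.0000 ✗
  (3.5, 6.5, 60°): beam 1 = 2.5882 ≠ 1.0000 ✗
  (4.5, 4.5, 240°): beam 1 = 3.6235 ≠ 1.0000 ✗
  …
  (3.5, 2.5, 195°): r_1=1.0000, r_2=2.8868, r_3=1.7321, r_4=3.0000 — all match ✓
No second candidate reproduces the full scan.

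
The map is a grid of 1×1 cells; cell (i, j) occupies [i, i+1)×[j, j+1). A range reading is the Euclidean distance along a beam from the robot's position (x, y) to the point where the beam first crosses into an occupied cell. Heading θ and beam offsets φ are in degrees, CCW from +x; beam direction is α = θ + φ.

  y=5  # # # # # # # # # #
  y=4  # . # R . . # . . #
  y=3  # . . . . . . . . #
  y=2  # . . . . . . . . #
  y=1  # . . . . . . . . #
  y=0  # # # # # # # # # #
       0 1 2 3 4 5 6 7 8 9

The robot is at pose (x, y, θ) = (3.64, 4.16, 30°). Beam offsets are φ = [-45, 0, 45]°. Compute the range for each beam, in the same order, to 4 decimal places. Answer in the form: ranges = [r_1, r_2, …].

ranges = [5.5491, 1.6800, 0.8696]

beam 1: φ=-45°, α=345°
  d=(0.9659,-0.2588)  start (3,4)  tX=0.3727 tY=0.6182  stride 1/|dx|=1.0353 1/|dy|=3.8637
    cross x-line → (4,4), t=0.3727
    cross y-line → (4,3), t=0.6182
    cross x-line → (5,3), t=1.4080
    cross x-line → (6,3), t=2.4433
    cross x-line → (7,3), t=3.4785
    cross y-line → (7,2), t=4.4819
    cross x-line → (8,2), t=4.5138
    cross x-line → (9,2), t=5.5491 (wall)
  → r_1 = 5.5491
beam 2: φ=0°, α=30°
  d=(0.8660,0.5000)  start (3,4)  tX=0.4157 tY=1.6800  stride 1/|dx|=1.1547 1/|dy|=2.0000
    cross x-line → (4,4), t=0.4157
    cross x-line → (5,4), t=1.5704
    cross y-line → (5,5), t=1.6800 (wall)
  → r_2 = 1.6800
beam 3: φ=45°, α=75°
  d=(0.2588,0.9659)  start (3,4)  tX=1.3909 tY=0.8696  stride 1/|dx|=3.8637 1/|dy|=1.0353
    cross y-line → (3,5), t=0.8696 (wall)
  → r_3 = 0.8696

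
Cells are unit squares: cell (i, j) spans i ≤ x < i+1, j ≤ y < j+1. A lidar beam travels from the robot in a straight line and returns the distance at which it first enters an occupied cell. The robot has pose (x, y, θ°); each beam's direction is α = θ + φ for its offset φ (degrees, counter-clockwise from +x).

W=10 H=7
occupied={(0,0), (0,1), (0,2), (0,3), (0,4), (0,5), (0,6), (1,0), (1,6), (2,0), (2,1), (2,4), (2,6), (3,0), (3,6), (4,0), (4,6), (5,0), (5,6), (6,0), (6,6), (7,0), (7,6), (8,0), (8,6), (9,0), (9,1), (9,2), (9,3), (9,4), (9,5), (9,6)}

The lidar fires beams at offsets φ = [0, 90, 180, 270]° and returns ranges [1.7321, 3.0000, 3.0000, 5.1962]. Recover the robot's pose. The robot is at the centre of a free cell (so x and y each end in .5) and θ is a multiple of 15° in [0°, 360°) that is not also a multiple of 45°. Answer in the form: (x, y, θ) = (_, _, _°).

The pose lattice has 38·16 = 608 candidates. Test each by forward raycasting.
  (6.5, 5.5, 345°): beam 1 = 2.5882 ≠ 1.7321 ✗
  (5.5, 4.5, 150°): beam 1 = 3.0000 ≠ 1.7321 ✗
  (8.5, 5.5, 60°): beam 1 = 0.5774 ≠ 1.7321 ✗
  (1.5, 2.5, 120°): beam 1 = 1.0000 ≠ 1.7321 ✗
  …
  (4.5, 4.5, 60°): r_1=1.7321, r_2=3.0000, r_3=3.0000, r_4=5.1962 — all match ✓
Unique over the lattice → pose = (4.5, 4.5, 60°).

(x, y, θ) = (4.5, 4.5, 60°)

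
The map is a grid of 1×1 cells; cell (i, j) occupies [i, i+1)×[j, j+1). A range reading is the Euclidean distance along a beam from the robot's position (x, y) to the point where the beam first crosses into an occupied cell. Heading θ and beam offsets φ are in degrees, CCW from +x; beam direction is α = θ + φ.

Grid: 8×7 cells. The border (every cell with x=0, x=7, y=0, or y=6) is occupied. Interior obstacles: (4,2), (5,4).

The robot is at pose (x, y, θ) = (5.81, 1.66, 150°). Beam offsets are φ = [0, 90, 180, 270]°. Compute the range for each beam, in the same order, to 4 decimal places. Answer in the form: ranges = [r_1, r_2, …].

ranges = [0.9353, 0.7621, 1.3200, 2.3800]

beam 1: φ=0°, α=150°
  cosα=-0.8660 sinα=0.5000 | (5,1) | tMaxX 0.9353 tMaxY 0.6800 | tΔX 1.1547 tΔY 2.0000
    t=0.6800 [y] (5,2)
    t=0.9353 [x] (4,2) — stop
  → r_1 = 0.9353
beam 2: φ=90°, α=240°
  cosα=-0.5000 sinα=-0.8660 | (5,1) | tMaxX 1.6200 tMaxY 0.7621 | tΔX 2.0000 tΔY 1.1547
    t=0.7621 [y] (5,0) — stop
  → r_2 = 0.7621
beam 3: φ=180°, α=330°
  cosα=0.8660 sinα=-0.5000 | (5,1) | tMaxX 0.2194 tMaxY 1.3200 | tΔX 1.1547 tΔY 2.0000
    t=0.2194 [x] (6,1)
    t=1.3200 [y] (6,0) — stop
  → r_3 = 1.3200
beam 4: φ=270°, α=60°
  cosα=0.5000 sinα=0.8660 | (5,1) | tMaxX 0.3800 tMaxY 0.3926 | tΔX 2.0000 tΔY 1.1547
    t=0.3800 [x] (6,1)
    t=0.3926 [y] (6,2)
    t=1.5473 [y] (6,3)
    t=2.3800 [x] (7,3) — stop
  → r_4 = 2.3800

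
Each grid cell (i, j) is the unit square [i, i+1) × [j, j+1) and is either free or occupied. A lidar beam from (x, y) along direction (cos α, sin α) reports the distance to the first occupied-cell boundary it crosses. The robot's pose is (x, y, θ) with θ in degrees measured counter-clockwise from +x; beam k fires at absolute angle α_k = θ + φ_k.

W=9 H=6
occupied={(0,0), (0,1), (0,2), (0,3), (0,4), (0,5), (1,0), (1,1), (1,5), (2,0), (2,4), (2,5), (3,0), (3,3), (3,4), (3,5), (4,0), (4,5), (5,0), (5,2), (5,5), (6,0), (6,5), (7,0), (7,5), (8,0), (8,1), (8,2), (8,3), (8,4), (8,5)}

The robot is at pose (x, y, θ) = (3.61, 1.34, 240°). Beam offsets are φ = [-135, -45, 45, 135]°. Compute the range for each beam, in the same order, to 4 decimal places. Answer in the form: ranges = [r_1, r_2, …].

ranges = [1.7186, 1.3137, 0.3520, 4.5449]

beam 1: φ=-135°, α=105°
  cosα=-0.2588 sinα=0.9659 | (3,1) | tMaxX 2.3569 tMaxY 0.6833 | tΔX 3.8637 tΔY 1.0353
    t=0.6833 [y] (3,2)
    t=1.7186 [y] (3,3) — stop
  → r_1 = 1.7186
beam 2: φ=-45°, α=195°
  cosα=-0.9659 sinα=-0.2588 | (3,1) | tMaxX 0.6315 tMaxY 1.3137 | tΔX 1.0353 tΔY 3.8637
    t=0.6315 [x] (2,1)
    t=1.3137 [y] (2,0) — stop
  → r_2 = 1.3137
beam 3: φ=45°, α=285°
  cosα=0.2588 sinα=-0.9659 | (3,1) | tMaxX 1.5068 tMaxY 0.3520 | tΔX 3.8637 tΔY 1.0353
    t=0.3520 [y] (3,0) — stop
  → r_3 = 0.3520
beam 4: φ=135°, α=15°
  cosα=0.9659 sinα=0.2588 | (3,1) | tMaxX 0.4038 tMaxY 2.5500 | tΔX 1.0353 tΔY 3.8637
    t=0.4038 [x] (4,1)
    t=1.4390 [x] (5,1)
    t=2.4743 [x] (6,1)
    t=2.5500 [y] (6,2)
    t=3.5096 [x] (7,2)
    t=4.5449 [x] (8,2) — stop
  → r_4 = 4.5449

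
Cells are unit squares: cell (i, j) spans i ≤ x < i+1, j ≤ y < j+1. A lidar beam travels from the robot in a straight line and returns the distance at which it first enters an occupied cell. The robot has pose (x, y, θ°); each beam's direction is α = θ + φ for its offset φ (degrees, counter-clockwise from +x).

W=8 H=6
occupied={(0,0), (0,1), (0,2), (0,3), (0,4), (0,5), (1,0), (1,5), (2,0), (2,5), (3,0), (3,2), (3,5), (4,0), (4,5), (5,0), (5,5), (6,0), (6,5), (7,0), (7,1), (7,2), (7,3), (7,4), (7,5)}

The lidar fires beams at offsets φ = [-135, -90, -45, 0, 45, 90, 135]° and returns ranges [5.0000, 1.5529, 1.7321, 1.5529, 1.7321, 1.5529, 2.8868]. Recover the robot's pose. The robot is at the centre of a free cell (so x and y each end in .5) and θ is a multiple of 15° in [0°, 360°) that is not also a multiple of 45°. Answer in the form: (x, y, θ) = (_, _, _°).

(x, y, θ) = (5.5, 2.5, 285°)

Enumerate (i+0.5, j+0.5, θ) over the 23 free cells and 16 admissible headings. For each, cast all 7 beams and compare to the given ranges.
  (5.5, 1.5, 285°): beam 1 = 1.7321 ≠ 5.0000 ✗
  (5.5, 3.5, 105°): beam 1 = 1.7321 ≠ 5.0000 ✗
  (6.5, 4.5, 210°): beam 1 = 0.5176 ≠ 5.0000 ✗
  …
  (5.5, 2.5, 285°): r_1=5.0000, r_2=1.5529, r_3=1.7321, r_4=1.5529, r_5=1.7321, r_6=1.5529, r_7=2.8868 — all match ✓
Only this pose fits every beam.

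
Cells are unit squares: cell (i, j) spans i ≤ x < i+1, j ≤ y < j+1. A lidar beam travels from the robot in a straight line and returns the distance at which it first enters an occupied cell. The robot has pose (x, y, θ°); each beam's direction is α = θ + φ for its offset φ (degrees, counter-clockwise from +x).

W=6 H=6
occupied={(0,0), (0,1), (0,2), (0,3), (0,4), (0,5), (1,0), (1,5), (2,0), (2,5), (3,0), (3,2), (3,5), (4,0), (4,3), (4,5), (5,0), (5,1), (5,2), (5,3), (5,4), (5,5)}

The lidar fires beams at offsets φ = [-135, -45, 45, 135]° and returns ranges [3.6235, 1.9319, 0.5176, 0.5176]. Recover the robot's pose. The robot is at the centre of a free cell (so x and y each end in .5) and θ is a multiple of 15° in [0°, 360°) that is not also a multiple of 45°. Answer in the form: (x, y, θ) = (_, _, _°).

Candidates: 14 free-cell centres × 16 headings = 224 poses. Raycast each; keep the one whose scan matches to 4 dp.
  (4.5, 4.5, 240°): beam 1 = 0.5176 ≠ 3.6235 ✗
  (4.5, 1.5, 345°): beam 1 = 1.0000 ≠ 3.6235 ✗
  (1.5, 3.5, 330°): beam 1 = 0.5176 ≠ 3.6235 ✗
  (3.5, 3.5, 255°): beam 1 = 1.7321 ≠ 3.6235 ✗
  (1.5, 1.5, 255°): beam 1 = 1.0000 ≠ 3.6235 ✗
  …
  (1.5, 4.5, 60°): r_1=3.6235, r_2=1.9319, r_3=0.5176, r_4=0.5176 — all match ✓
Unique over the lattice → pose = (1.5, 4.5, 60°).

(x, y, θ) = (1.5, 4.5, 60°)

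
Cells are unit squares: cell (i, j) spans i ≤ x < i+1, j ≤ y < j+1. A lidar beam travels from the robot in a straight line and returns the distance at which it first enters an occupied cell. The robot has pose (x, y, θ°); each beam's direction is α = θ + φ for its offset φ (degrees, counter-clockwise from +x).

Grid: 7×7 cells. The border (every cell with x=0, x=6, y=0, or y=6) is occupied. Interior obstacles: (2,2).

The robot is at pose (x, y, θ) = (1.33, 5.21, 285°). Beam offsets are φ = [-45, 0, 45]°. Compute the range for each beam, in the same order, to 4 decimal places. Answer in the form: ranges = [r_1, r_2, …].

beam 1: φ=-45°, α=240°
  dir = (cos 240°, sin 240°) = (-0.5000, -0.8660); from cell (1,5)
  next x-line at t=0.6600, next y-line at t=0.2425; Δt_x=2.0000, Δt_y=1.1547
    y: enter (1,4) at t=0.2425
    x: enter (0,4) at t=0.6600 ← occupied
  → r_1 = 0.6600
beam 2: φ=0°, α=285°
  dir = (cos 285°, sin 285°) = (0.2588, -0.9659); from cell (1,5)
  next x-line at t=2.5887, next y-line at t=0.2174; Δt_x=3.8637, Δt_y=1.0353
    y: enter (1,4) at t=0.2174
    y: enter (1,3) at t=1.2527
    y: enter (1,2) at t=2.2880
    x: enter (2,2) at t=2.5887 ← occupied
  → r_2 = 2.5887
beam 3: φ=45°, α=330°
  dir = (cos 330°, sin 330°) = (0.8660, -0.5000); from cell (1,5)
  next x-line at t=0.7736, next y-line at t=0.4200; Δt_x=1.1547, Δt_y=2.0000
    y: enter (1,4) at t=0.4200
    x: enter (2,4) at t=0.7736
    x: enter (3,4) at t=1.9283
    y: enter (3,3) at t=2.4200
    x: enter (4,3) at t=3.0831
    x: enter (5,3) at t=4.2378
    y: enter (5,2) at t=4.4200
    x: enter (6,2) at t=5.3925 ← occupied
  → r_3 = 5.3925

ranges = [0.6600, 2.5887, 5.3925]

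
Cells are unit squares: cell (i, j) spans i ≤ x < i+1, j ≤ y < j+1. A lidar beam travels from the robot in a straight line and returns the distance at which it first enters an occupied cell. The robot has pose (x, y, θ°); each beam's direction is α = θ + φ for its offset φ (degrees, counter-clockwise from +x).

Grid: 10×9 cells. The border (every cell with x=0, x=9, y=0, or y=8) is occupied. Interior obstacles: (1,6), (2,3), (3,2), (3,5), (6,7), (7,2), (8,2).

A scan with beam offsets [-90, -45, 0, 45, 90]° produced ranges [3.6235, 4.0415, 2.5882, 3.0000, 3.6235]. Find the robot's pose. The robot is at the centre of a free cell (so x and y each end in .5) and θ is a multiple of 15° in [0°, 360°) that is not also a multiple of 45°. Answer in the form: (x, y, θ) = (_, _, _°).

Enumerate (i+0.5, j+0.5, θ) over the 49 free cells and 16 admissible headings. For each, cast all 5 beams and compare to the given ranges.
  (4.5, 5.5, 105°): beam 1 = 4.6587 ≠ 3.6235 ✗
  (2.5, 2.5, 240°): beam 1 = 1.7321 ≠ 3.6235 ✗
  (8.5, 6.5, 240°): beam 1 = 1.7321 ≠ 3.6235 ✗
  (4.5, 1.5, 285°): beam 1 = 1.9319 ≠ 3.6235 ✗
  …
  (6.5, 4.5, 165°): r_1=3.6235, r_2=4.0415, r_3=2.5882, r_4=3.0000, r_5=3.6235 — all match ✓
Unique over the lattice → pose = (6.5, 4.5, 165°).

(x, y, θ) = (6.5, 4.5, 165°)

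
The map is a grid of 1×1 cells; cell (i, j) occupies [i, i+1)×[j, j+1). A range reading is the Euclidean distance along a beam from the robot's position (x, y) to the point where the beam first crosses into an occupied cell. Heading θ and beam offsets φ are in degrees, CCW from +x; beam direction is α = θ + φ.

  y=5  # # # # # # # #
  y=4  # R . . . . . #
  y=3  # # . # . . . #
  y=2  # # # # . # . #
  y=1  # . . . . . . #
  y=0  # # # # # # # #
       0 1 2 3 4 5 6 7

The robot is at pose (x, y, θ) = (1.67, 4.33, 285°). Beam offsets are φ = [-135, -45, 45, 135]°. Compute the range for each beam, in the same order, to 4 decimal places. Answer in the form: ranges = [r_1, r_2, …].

ranges = [0.7736, 0.3811, 1.5358, 0.7736]

beam 1: φ=-135°, α=150°
  direction (-0.8660, 0.5000); cell (1,4); t to first gridline: x 0.7736, y 1.3400 (then +1.1547 / +2.0000)
    (0,4) via x @ 0.7736  # hit
  → r_1 = 0.7736
beam 2: φ=-45°, α=240°
  direction (-0.5000, -0.8660); cell (1,4); t to first gridline: x 1.3400, y 0.3811 (then +2.0000 / +1.1547)
    (1,3) via y @ 0.3811  # hit
  → r_2 = 0.3811
beam 3: φ=45°, α=330°
  direction (0.8660, -0.5000); cell (1,4); t to first gridline: x 0.3811, y 0.6600 (then +1.1547 / +2.0000)
    (2,4) via x @ 0.3811
    (2,3) via y @ 0.6600
    (3,3) via x @ 1.5358  # hit
  → r_3 = 1.5358
beam 4: φ=135°, α=60°
  direction (0.5000, 0.8660); cell (1,4); t to first gridline: x 0.6600, y 0.7736 (then +2.0000 / +1.1547)
    (2,4) via x @ 0.6600
    (2,5) via y @ 0.7736  # hit
  → r_4 = 0.7736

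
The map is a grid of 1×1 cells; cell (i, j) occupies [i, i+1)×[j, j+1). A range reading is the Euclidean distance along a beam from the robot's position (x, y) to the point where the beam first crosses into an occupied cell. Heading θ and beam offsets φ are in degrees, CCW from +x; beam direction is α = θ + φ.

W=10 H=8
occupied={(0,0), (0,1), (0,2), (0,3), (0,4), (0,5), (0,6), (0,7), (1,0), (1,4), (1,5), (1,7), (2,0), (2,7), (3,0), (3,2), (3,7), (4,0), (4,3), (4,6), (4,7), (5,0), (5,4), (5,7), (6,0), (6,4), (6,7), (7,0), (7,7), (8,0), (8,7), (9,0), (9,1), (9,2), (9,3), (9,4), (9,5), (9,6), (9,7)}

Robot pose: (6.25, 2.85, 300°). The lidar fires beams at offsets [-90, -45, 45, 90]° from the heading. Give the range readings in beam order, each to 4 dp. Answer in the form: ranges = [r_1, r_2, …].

ranges = [3.7000, 1.9153, 2.8470, 3.1754]

beam 1: φ=-90°, α=210°
  direction (-0.8660, -0.5000); cell (6,2); t to first gridline: x 0.2887, y 1.7000 (then +1.1547 / +2.0000)
    (5,2) via x @ 0.2887
    (4,2) via x @ 1.4434
    (4,1) via y @ 1.7000
    (3,1) via x @ 2.5981
    (3,0) via y @ 3.7000  # hit
  → r_1 = 3.7000
beam 2: φ=-45°, α=255°
  direction (-0.2588, -0.9659); cell (6,2); t to first gridline: x 0.9659, y 0.8800 (then +3.8637 / +1.0353)
    (6,1) via y @ 0.8800
    (5,1) via x @ 0.9659
    (5,0) via y @ 1.9153  # hit
  → r_2 = 1.9153
beam 3: φ=45°, α=345°
  direction (0.9659, -0.2588); cell (6,2); t to first gridline: x 0.7765, y 3.2841 (then +1.0353 / +3.8637)
    (7,2) via x @ 0.7765
    (8,2) via x @ 1.8117
    (9,2) via x @ 2.8470  # hit
  → r_3 = 2.8470
beam 4: φ=90°, α=30°
  direction (0.8660, 0.5000); cell (6,2); t to first gridline: x 0.8660, y 0.3000 (then +1.1547 / +2.0000)
    (6,3) via y @ 0.3000
    (7,3) via x @ 0.8660
    (8,3) via x @ 2.0207
    (8,4) via y @ 2.3000
    (9,4) via x @ 3.1754  # hit
  → r_4 = 3.1754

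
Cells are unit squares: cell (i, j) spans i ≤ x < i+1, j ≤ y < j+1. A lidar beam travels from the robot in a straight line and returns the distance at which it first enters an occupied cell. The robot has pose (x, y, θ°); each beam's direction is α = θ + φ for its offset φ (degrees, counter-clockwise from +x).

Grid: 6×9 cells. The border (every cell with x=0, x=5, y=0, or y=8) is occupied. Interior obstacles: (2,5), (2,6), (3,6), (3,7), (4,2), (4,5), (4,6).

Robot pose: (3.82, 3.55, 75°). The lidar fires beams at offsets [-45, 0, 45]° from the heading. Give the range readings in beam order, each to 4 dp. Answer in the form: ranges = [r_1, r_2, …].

beam 1: φ=-45°, α=30°
  d=(0.8660,0.5000)  start (3,3)  tX=0.2078 tY=0.9000  stride 1/|dx|=1.1547 1/|dy|=2.0000
    cross x-line → (4,3), t=0.2078
    cross y-line → (4,4), t=0.9000
    cross x-line → (5,4), t=1.3625 (wall)
  → r_1 = 1.3625
beam 2: φ=0°, α=75°
  d=(0.2588,0.9659)  start (3,3)  tX=0.6955 tY=0.4659  stride 1/|dx|=3.8637 1/|dy|=1.0353
    cross y-line → (3,4), t=0.4659
    cross x-line → (4,4), t=0.6955
    cross y-line → (4,5), t=1.5012 (wall)
  → r_2 = 1.5012
beam 3: φ=45°, α=120°
  d=(-0.5000,0.8660)  start (3,3)  tX=1.6400 tY=0.5196  stride 1/|dx|=2.0000 1/|dy|=1.1547
    cross y-line → (3,4), t=0.5196
    cross x-line → (2,4), t=1.6400
    cross y-line → (2,5), t=1.6743 (wall)
  → r_3 = 1.6743

ranges = [1.3625, 1.5012, 1.6743]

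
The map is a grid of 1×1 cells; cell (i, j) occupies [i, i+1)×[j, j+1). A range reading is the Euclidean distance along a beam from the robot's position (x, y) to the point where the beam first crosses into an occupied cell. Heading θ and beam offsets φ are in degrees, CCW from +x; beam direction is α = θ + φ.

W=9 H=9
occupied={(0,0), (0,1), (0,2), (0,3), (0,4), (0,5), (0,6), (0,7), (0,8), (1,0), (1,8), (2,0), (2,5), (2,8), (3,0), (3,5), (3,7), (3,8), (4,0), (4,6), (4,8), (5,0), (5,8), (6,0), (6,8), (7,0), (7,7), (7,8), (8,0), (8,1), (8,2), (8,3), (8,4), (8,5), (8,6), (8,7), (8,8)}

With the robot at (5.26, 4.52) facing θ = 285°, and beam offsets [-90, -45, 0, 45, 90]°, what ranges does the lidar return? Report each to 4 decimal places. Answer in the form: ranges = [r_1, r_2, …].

beam 1: φ=-90°, α=195°
  d=(-0.9659,-0.2588)  start (5,4)  tX=0.2692 tY=2.0091  stride 1/|dx|=1.0353 1/|dy|=3.8637
    cross x-line → (4,4), t=0.2692
    cross x-line → (3,4), t=1.3044
    cross y-line → (3,3), t=2.0091
    cross x-line → (2,3), t=2.3397
    cross x-line → (1,3), t=3.3750
    cross x-line → (0,3), t=4.4103 (wall)
  → r_1 = 4.4103
beam 2: φ=-45°, α=240°
  d=(-0.5000,-0.8660)  start (5,4)  tX=0.5200 tY=0.6004  stride 1/|dx|=2.0000 1/|dy|=1.1547
    cross x-line → (4,4), t=0.5200
    cross y-line → (4,3), t=0.6004
    cross y-line → (4,2), t=1.7551
    cross x-line → (3,2), t=2.5200
    cross y-line → (3,1), t=2.9098
    cross y-line → (3,0), t=4.0645 (wall)
  → r_2 = 4.0645
beam 3: φ=0°, α=285°
  d=(0.2588,-0.9659)  start (5,4)  tX=2.8591 tY=0.5383  stride 1/|dx|=3.8637 1/|dy|=1.0353
    cross y-line → (5,3), t=0.5383
    cross y-line → (5,2), t=1.5736
    cross y-line → (5,1), t=2.6089
    cross x-line → (6,1), t=2.8591
    cross y-line → (6,0), t=3.6442 (wall)
  → r_3 = 3.6442
beam 4: φ=45°, α=330°
  d=(0.8660,-0.5000)  start (5,4)  tX=0.8545 tY=1.0400  stride 1/|dx|=1.1547 1/|dy|=2.0000
    cross x-line → (6,4), t=0.8545
    cross y-line → (6,3), t=1.0400
    cross x-line → (7,3), t=2.0092
    cross y-line → (7,2), t=3.0400
    cross x-line → (8,2), t=3.1639 (wall)
  → r_4 = 3.1639
beam 5: φ=90°, α=15°
  d=(0.9659,0.2588)  start (5,4)  tX=0.7661 tY=1.8546  stride 1/|dx|=1.0353 1/|dy|=3.8637
    cross x-line → (6,4), t=0.7661
    cross x-line → (7,4), t=1.8014
    cross y-line → (7,5), t=1.8546
    cross x-line → (8,5), t=2.8367 (wall)
  → r_5 = 2.8367

ranges = [4.4103, 4.0645, 3.6442, 3.1639, 2.8367]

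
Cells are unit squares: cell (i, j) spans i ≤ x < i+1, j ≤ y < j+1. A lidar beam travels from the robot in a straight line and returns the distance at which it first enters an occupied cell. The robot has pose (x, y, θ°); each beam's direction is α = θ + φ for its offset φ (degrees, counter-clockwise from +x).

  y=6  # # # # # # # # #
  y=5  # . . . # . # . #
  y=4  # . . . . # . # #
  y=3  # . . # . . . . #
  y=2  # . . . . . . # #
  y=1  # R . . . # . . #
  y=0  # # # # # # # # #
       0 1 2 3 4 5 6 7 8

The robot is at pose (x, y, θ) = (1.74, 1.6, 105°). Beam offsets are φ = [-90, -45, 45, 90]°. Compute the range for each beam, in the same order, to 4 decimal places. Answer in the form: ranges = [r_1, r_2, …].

beam 1: φ=-90°, α=15°
  direction (0.9659, 0.2588); cell (1,1); t to first gridline: x 0.2692, y 1.5455 (then +1.0353 / +3.8637)
    (2,1) via x @ 0.2692
    (3,1) via x @ 1.3044
    (3,2) via y @ 1.5455
    (4,2) via x @ 2.3397
    (5,2) via x @ 3.3750
    (6,2) via x @ 4.4103
    (6,3) via y @ 5.4092
    (7,3) via x @ 5.4456
    (8,3) via x @ 6.4808  # hit
  → r_1 = 6.4808
beam 2: φ=-45°, α=60°
  direction (0.5000, 0.8660); cell (1,1); t to first gridline: x 0.5200, y 0.4619 (then +2.0000 / +1.1547)
    (1,2) via y @ 0.4619
    (2,2) via x @ 0.5200
    (2,3) via y @ 1.6166
    (3,3) via x @ 2.5200  # hit
  → r_2 = 2.5200
beam 3: φ=45°, α=150°
  direction (-0.8660, 0.5000); cell (1,1); t to first gridline: x 0.8545, y 0.8000 (then +1.1547 / +2.0000)
    (1,2) via y @ 0.8000
    (0,2) via x @ 0.8545  # hit
  → r_3 = 0.8545
beam 4: φ=90°, α=195°
  direction (-0.9659, -0.2588); cell (1,1); t to first gridline: x 0.7661, y 2.3182 (then +1.0353 / +3.8637)
    (0,1) via x @ 0.7661  # hit
  → r_4 = 0.7661

ranges = [6.4808, 2.5200, 0.8545, 0.7661]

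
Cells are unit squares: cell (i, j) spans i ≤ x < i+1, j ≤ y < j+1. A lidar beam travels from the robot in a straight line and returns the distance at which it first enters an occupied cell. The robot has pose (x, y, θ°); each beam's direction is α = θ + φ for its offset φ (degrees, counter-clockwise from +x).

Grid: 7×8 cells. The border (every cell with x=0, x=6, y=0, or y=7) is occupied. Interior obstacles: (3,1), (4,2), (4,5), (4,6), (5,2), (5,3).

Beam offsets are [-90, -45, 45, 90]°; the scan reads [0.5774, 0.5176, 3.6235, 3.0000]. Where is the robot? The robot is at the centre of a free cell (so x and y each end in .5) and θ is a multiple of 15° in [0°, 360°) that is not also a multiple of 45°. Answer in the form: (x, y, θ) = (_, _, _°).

Enumerate (i+0.5, j+0.5, θ) over the 24 free cells and 16 admissible headings. For each, cast all 4 beams and compare to the given ranges.
  (4.5, 3.5, 195°): beam 1 = 1.5529 ≠ 0.5774 ✗
  (1.5, 1.5, 75°): beam 1 = 1.5529 ≠ 0.5774 ✗
  (2.5, 2.5, 300°): beam 1 = 1.7321 ≠ 0.5774 ✗
  (2.5, 3.5, 30°): beam 1 = 1.7321 ≠ 0.5774 ✗
  …
  (1.5, 4.5, 240°): r_1=0.5774, r_2=0.5176, r_3=3.6235, r_4=3.0000 — all match ✓
Unique over the lattice → pose = (1.5, 4.5, 240°).

(x, y, θ) = (1.5, 4.5, 240°)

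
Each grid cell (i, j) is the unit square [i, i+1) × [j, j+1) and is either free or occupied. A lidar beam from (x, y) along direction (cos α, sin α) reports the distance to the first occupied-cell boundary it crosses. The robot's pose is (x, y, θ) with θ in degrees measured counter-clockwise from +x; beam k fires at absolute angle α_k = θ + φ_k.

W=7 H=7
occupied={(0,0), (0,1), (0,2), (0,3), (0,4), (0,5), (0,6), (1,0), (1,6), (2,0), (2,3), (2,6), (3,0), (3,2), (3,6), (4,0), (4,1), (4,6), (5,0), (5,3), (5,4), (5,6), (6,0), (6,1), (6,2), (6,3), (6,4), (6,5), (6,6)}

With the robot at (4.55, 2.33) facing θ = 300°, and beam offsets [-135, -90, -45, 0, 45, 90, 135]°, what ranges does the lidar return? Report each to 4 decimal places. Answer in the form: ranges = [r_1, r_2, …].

beam 1: φ=-135°, α=165°
  direction (-0.9659, 0.2588); cell (4,2); t to first gridline: x 0.5694, y 2.5887 (then +1.0353 / +3.8637)
    (3,2) via x @ 0.5694  # hit
  → r_1 = 0.5694
beam 2: φ=-90°, α=210°
  direction (-0.8660, -0.5000); cell (4,2); t to first gridline: x 0.6351, y 0.6600 (then +1.1547 / +2.0000)
    (3,2) via x @ 0.6351  # hit
  → r_2 = 0.6351
beam 3: φ=-45°, α=255°
  direction (-0.2588, -0.9659); cell (4,2); t to first gridline: x 2.1250, y 0.3416 (then +3.8637 / +1.0353)
    (4,1) via y @ 0.3416  # hit
  → r_3 = 0.3416
beam 4: φ=0°, α=300°
  direction (0.5000, -0.8660); cell (4,2); t to first gridline: x 0.9000, y 0.3811 (then +2.0000 / +1.1547)
    (4,1) via y @ 0.3811  # hit
  → r_4 = 0.3811
beam 5: φ=45°, α=345°
  direction (0.9659, -0.2588); cell (4,2); t to first gridline: x 0.4659, y 1.2750 (then +1.0353 / +3.8637)
    (5,2) via x @ 0.4659
    (5,1) via y @ 1.2750
    (6,1) via x @ 1.5012  # hit
  → r_5 = 1.5012
beam 6: φ=90°, α=30°
  direction (0.8660, 0.5000); cell (4,2); t to first gridline: x 0.5196, y 1.3400 (then +1.1547 / +2.0000)
    (5,2) via x @ 0.5196
    (5,3) via y @ 1.3400  # hit
  → r_6 = 1.3400
beam 7: φ=135°, α=75°
  direction (0.2588, 0.9659); cell (4,2); t to first gridline: x 1.7387, y 0.6936 (then +3.8637 / +1.0353)
    (4,3) via y @ 0.6936
    (4,4) via y @ 1.7289
    (5,4) via x @ 1.7387  # hit
  → r_7 = 1.7387

ranges = [0.5694, 0.6351, 0.3416, 0.3811, 1.5012, 1.3400, 1.7387]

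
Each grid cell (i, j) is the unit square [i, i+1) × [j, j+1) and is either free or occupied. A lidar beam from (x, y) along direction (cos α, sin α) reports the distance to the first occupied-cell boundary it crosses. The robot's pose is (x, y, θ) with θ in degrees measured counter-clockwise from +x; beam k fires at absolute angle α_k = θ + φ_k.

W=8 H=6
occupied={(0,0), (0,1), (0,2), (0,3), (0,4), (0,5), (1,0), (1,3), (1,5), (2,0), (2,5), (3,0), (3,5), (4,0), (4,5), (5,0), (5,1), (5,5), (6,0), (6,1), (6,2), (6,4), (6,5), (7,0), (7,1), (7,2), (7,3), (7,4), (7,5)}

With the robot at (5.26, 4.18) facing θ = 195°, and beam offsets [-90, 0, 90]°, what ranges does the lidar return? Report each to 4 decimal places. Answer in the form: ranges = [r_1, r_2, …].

beam 1: φ=-90°, α=105°
  cosα=-0.2588 sinα=0.9659 | (5,4) | tMaxX 1.0046 tMaxY 0.8489 | tΔX 3.8637 tΔY 1.0353
    t=0.8489 [y] (5,5) — stop
  → r_1 = 0.8489
beam 2: φ=0°, α=195°
  cosα=-0.9659 sinα=-0.2588 | (5,4) | tMaxX 0.2692 tMaxY 0.6955 | tΔX 1.0353 tΔY 3.8637
    t=0.2692 [x] (4,4)
    t=0.6955 [y] (4,3)
    t=1.3044 [x] (3,3)
    t=2.3397 [x] (2,3)
    t=3.3750 [x] (1,3) — stop
  → r_2 = 3.3750
beam 3: φ=90°, α=285°
  cosα=0.2588 sinα=-0.9659 | (5,4) | tMaxX 2.8591 tMaxY 0.1863 | tΔX 3.8637 tΔY 1.0353
    t=0.1863 [y] (5,3)
    t=1.2216 [y] (5,2)
    t=2.2569 [y] (5,1) — stop
  → r_3 = 2.2569

ranges = [0.8489, 3.3750, 2.2569]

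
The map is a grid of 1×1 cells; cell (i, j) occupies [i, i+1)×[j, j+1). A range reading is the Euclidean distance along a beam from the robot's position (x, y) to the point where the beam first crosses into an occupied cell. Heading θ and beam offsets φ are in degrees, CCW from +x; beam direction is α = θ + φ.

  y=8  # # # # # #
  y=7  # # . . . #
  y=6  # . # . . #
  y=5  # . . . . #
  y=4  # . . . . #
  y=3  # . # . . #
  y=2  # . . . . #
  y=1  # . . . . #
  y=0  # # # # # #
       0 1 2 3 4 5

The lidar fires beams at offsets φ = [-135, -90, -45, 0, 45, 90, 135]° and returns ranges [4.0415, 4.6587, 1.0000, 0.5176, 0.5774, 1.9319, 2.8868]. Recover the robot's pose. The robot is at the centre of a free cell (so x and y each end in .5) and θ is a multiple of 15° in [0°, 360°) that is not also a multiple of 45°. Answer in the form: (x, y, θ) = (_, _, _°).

(x, y, θ) = (4.5, 5.5, 345°)

Candidates: 25 free-cell centres × 16 headings = 400 poses. Raycast each; keep the one whose scan matches to 4 dp.
  (2.5, 5.5, 30°): beam 1 = 1.5529 ≠ 4.0415 ✗
  (1.5, 1.5, 285°): beam 1 = 0.5774 ≠ 4.0415 ✗
  (1.5, 6.5, 15°): beam 1 = 1.0000 ≠ 4.0415 ✗
  (4.5, 4.5, 345°): beam 1 = 1.7321 ≠ 4.0415 ✗
  …
  (4.5, 5.5, 345°): r_1=4.0415, r_2=4.6587, r_3=1.0000, r_4=0.5176, r_5=0.5774, r_6=1.9319, r_7=2.8868 — all match ✓
No second candidate reproduces the full scan.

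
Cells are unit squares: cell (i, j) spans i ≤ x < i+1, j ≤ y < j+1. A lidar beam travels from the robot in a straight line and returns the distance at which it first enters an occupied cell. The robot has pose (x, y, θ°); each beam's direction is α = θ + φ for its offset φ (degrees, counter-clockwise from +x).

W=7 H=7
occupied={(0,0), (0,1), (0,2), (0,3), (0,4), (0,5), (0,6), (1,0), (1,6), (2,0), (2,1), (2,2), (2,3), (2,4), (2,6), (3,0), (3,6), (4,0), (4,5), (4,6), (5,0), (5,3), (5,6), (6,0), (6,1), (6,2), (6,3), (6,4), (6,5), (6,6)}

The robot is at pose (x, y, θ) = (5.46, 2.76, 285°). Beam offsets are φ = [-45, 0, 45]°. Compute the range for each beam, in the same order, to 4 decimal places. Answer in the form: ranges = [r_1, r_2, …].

beam 1: φ=-45°, α=240°
  cosα=-0.5000 sinα=-0.8660 | (5,2) | tMaxX 0.9200 tMaxY 0.8776 | tΔX 2.0000 tΔY 1.1547
    t=0.8776 [y] (5,1)
    t=0.9200 [x] (4,1)
    t=2.0323 [y] (4,0) — stop
  → r_1 = 2.0323
beam 2: φ=0°, α=285°
  cosα=0.2588 sinα=-0.9659 | (5,2) | tMaxX 2.0864 tMaxY 0.7868 | tΔX 3.8637 tΔY 1.0353
    t=0.7868 [y] (5,1)
    t=1.8221 [y] (5,0) — stop
  → r_2 = 1.8221
beam 3: φ=45°, α=330°
  cosα=0.8660 sinα=-0.5000 | (5,2) | tMaxX 0.6235 tMaxY 1.5200 | tΔX 1.1547 tΔY 2.0000
    t=0.6235 [x] (6,2) — stop
  → r_3 = 0.6235

ranges = [2.0323, 1.8221, 0.6235]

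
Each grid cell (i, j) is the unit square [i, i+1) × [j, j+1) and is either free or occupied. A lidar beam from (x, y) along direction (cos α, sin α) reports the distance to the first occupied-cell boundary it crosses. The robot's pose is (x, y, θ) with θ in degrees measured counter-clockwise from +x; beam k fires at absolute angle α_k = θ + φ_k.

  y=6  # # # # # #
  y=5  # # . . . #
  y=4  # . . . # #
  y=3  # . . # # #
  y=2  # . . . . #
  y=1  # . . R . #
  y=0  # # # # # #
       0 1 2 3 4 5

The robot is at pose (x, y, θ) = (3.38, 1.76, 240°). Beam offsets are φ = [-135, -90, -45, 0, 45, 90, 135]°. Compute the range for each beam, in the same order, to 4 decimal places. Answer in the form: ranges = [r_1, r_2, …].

ranges = [1.2837, 2.7482, 2.4640, 0.8776, 0.7868, 1.5200, 1.6771]

beam 1: φ=-135°, α=105°
  d=(-0.2588,0.9659)  start (3,1)  tX=1.4682 tY=0.2485  stride 1/|dx|=3.8637 1/|dy|=1.0353
    cross y-line → (3,2), t=0.2485
    cross y-line → (3,3), t=1.2837 (wall)
  → r_1 = 1.2837
beam 2: φ=-90°, α=150°
  d=(-0.8660,0.5000)  start (3,1)  tX=0.4388 tY=0.4800  stride 1/|dx|=1.1547 1/|dy|=2.0000
    cross x-line → (2,1), t=0.4388
    cross y-line → (2,2), t=0.4800
    cross x-line → (1,2), t=1.5935
    cross y-line → (1,3), t=2.4800
    cross x-line → (0,3), t=2.7482 (wall)
  → r_2 = 2.7482
beam 3: φ=-45°, α=195°
  d=(-0.9659,-0.2588)  start (3,1)  tX=0.3934 tY=2.9364  stride 1/|dx|=1.0353 1/|dy|=3.8637
    cross x-line → (2,1), t=0.3934
    cross x-line → (1,1), t=1.4287
    cross x-line → (0,1), t=2.4640 (wall)
  → r_3 = 2.4640
beam 4: φ=0°, α=240°
  d=(-0.5000,-0.8660)  start (3,1)  tX=0.7600 tY=0.8776  stride 1/|dx|=2.0000 1/|dy|=1.1547
    cross x-line → (2,1), t=0.7600
    cross y-line → (2,0), t=0.8776 (wall)
  → r_4 = 0.8776
beam 5: φ=45°, α=285°
  d=(0.2588,-0.9659)  start (3,1)  tX=2.3955 tY=0.7868  stride 1/|dx|=3.8637 1/|dy|=1.0353
    cross y-line → (3,0), t=0.7868 (wall)
  → r_5 = 0.7868
beam 6: φ=90°, α=330°
  d=(0.8660,-0.5000)  start (3,1)  tX=0.7159 tY=1.5200  stride 1/|dx|=1.1547 1/|dy|=2.0000
    cross x-line → (4,1), t=0.7159
    cross y-line → (4,0), t=1.5200 (wall)
  → r_6 = 1.5200
beam 7: φ=135°, α=15°
  d=(0.9659,0.2588)  start (3,1)  tX=0.6419 tY=0.9273  stride 1/|dx|=1.0353 1/|dy|=3.8637
    cross x-line → (4,1), t=0.6419
    cross y-line → (4,2), t=0.9273
    cross x-line → (5,2), t=1.6771 (wall)
  → r_7 = 1.6771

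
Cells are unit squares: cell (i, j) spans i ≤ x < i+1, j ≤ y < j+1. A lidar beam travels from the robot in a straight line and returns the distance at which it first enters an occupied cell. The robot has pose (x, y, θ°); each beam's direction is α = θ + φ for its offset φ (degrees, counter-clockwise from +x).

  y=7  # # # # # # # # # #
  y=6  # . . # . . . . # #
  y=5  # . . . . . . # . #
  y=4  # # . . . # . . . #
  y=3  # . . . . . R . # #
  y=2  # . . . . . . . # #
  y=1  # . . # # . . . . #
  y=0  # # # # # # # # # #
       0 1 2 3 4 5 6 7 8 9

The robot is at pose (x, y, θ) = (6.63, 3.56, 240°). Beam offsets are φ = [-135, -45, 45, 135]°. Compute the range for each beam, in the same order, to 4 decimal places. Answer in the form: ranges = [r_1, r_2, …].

ranges = [3.5614, 5.8286, 2.6503, 1.4183]

beam 1: φ=-135°, α=105°
  direction (-0.2588, 0.9659); cell (6,3); t to first gridline: x 2.4341, y 0.4555 (then +3.8637 / +1.0353)
    (6,4) via y @ 0.4555
    (6,5) via y @ 1.4908
    (5,5) via x @ 2.4341
    (5,6) via y @ 2.5261
    (5,7) via y @ 3.5614  # hit
  → r_1 = 3.5614
beam 2: φ=-45°, α=195°
  direction (-0.9659, -0.2588); cell (6,3); t to first gridline: x 0.6522, y 2.1637 (then +1.0353 / +3.8637)
    (5,3) via x @ 0.6522
    (4,3) via x @ 1.6875
    (4,2) via y @ 2.1637
    (3,2) via x @ 2.7228
    (2,2) via x @ 3.7581
    (1,2) via x @ 4.7933
    (0,2) via x @ 5.8286  # hit
  → r_2 = 5.8286
beam 3: φ=45°, α=285°
  direction (0.2588, -0.9659); cell (6,3); t to first gridline: x 1.4296, y 0.5798 (then +3.8637 / +1.0353)
    (6,2) via y @ 0.5798
    (7,2) via x @ 1.4296
    (7,1) via y @ 1.6150
    (7,0) via y @ 2.6503  # hit
  → r_3 = 2.6503
beam 4: φ=135°, α=15°
  direction (0.9659, 0.2588); cell (6,3); t to first gridline: x 0.3831, y 1.7000 (then +1.0353 / +3.8637)
    (7,3) via x @ 0.3831
    (8,3) via x @ 1.4183  # hit
  → r_4 = 1.4183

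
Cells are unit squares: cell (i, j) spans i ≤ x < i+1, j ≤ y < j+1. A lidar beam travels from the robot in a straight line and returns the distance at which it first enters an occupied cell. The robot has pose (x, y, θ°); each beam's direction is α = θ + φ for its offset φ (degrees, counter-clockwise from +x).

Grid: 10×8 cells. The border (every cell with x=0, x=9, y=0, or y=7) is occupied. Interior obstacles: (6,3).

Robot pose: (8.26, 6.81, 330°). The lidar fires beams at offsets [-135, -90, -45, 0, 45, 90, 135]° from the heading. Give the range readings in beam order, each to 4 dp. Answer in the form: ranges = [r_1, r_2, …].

beam 1: φ=-135°, α=195°
  cosα=-0.9659 sinα=-0.2588 | (8,6) | tMaxX 0.2692 tMaxY 3.1296 | tΔX 1.0353 tΔY 3.8637
    t=0.2692 [x] (7,6)
    t=1.3044 [x] (6,6)
    t=2.3397 [x] (5,6)
    t=3.1296 [y] (5,5)
    t=3.3750 [x] (4,5)
    t=4.4103 [x] (3,5)
    t=5.4456 [x] (2,5)
    t=6.4808 [x] (1,5)
    t=6.9933 [y] (1,4)
    t=7.5161 [x] (0,4) — stop
  → r_1 = 7.5161
beam 2: φ=-90°, α=240°
  cosα=-0.5000 sinα=-0.8660 | (8,6) | tMaxX 0.5200 tMaxY 0.9353 | tΔX 2.0000 tΔY 1.1547
    t=0.5200 [x] (7,6)
    t=0.9353 [y] (7,5)
    t=2.0900 [y] (7,4)
    t=2.5200 [x] (6,4)
    t=3.2447 [y] (6,3) — stop
  → r_2 = 3.2447
beam 3: φ=-45°, α=285°
  cosα=0.2588 sinα=-0.9659 | (8,6) | tMaxX 2.8591 tMaxY 0.8386 | tΔX 3.8637 tΔY 1.0353
    t=0.8386 [y] (8,5)
    t=1.8738 [y] (8,4)
    t=2.8591 [x] (9,4) — stop
  → r_3 = 2.8591
beam 4: φ=0°, α=330°
  cosα=0.8660 sinα=-0.5000 | (8,6) | tMaxX 0.8545 tMaxY 1.6200 | tΔX 1.1547 tΔY 2.0000
    t=0.8545 [x] (9,6) — stop
  → r_4 = 0.8545
beam 5: φ=45°, α=15°
  cosα=0.9659 sinα=0.2588 | (8,6) | tMaxX 0.7661 tMaxY 0.7341 | tΔX 1.0353 tΔY 3.8637
    t=0.7341 [y] (8,7) — stop
  → r_5 = 0.7341
beam 6: φ=90°, α=60°
  cosα=0.5000 sinα=0.8660 | (8,6) | tMaxX 1.4800 tMaxY 0.2194 | tΔX 2.0000 tΔY 1.1547
    t=0.2194 [y] (8,7) — stop
  → r_6 = 0.2194
beam 7: φ=135°, α=105°
  cosα=-0.2588 sinα=0.9659 | (8,6) | tMaxX 1.0046 tMaxY 0.1967 | tΔX 3.8637 tΔY 1.0353
    t=0.1967 [y] (8,7) — stop
  → r_7 = 0.1967

ranges = [7.5161, 3.2447, 2.8591, 0.8545, 0.7341, 0.2194, 0.1967]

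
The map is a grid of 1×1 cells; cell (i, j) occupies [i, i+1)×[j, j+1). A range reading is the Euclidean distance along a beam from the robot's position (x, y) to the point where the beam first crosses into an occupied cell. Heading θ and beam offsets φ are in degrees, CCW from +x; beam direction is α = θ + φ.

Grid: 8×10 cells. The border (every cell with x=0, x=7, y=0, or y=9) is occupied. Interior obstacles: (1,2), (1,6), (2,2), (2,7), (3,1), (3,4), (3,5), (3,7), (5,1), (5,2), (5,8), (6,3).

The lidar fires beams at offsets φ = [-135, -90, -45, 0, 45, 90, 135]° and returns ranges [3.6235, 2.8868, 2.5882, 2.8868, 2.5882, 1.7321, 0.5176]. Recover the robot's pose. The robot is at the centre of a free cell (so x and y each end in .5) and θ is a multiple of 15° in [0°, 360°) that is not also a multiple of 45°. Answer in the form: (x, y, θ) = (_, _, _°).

(x, y, θ) = (4.5, 5.5, 30°)

Enumerate (i+0.5, j+0.5, θ) over the 36 free cells and 16 admissible headings. For each, cast all 7 beams and compare to the given ranges.
  (1.5, 1.5, 75°): beam 1 = 0.5774 ≠ 3.6235 ✗
  (4.5, 5.5, 15°): beam 1 = 1.0000 ≠ 3.6235 ✗
  (1.5, 8.5, 285°): beam 1 = 0.5774 ≠ 3.6235 ✗
  (6.5, 5.5, 300°): beam 1 = 4.6587 ≠ 3.6235 ✗
  (4.5, 6.5, 345°): beam 1 = 1.0000 ≠ 3.6235 ✗
  …
  (4.5, 5.5, 30°): r_1=3.6235, r_2=2.8868, r_3=2.5882, r_4=2.8868, r_5=2.5882, r_6=1.7321, r_7=0.5176 — all match ✓
Only this pose fits every beam.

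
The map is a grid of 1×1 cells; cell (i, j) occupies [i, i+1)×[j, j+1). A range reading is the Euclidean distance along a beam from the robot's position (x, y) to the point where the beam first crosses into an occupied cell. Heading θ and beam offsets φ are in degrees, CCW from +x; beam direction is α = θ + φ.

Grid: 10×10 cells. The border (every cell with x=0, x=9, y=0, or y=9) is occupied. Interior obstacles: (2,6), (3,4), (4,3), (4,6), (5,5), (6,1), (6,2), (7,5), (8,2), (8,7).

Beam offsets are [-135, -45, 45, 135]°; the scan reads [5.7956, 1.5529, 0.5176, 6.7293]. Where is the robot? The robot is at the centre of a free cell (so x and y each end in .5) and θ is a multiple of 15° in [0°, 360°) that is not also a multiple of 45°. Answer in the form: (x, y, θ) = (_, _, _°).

(x, y, θ) = (1.5, 7.5, 150°)

Candidates: 54 free-cell centres × 16 headings = 864 poses. Raycast each; keep the one whose scan matches to 4 dp.
  (5.5, 3.5, 15°): beam 1 = 2.8868 ≠ 5.7956 ✗
  (2.5, 8.5, 285°): beam 1 = 1.0000 ≠ 5.7956 ✗
  (1.5, 5.5, 195°): beam 1 = 1.0000 ≠ 5.7956 ✗
  (5.5, 4.5, 15°): beam 1 = 1.0000 ≠ 5.7956 ✗
  …
  (1.5, 7.5, 150°): r_1=5.7956, r_2=1.5529, r_3=0.5176, r_4=6.7293 — all match ✓
Unique over the lattice → pose = (1.5, 7.5, 150°).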